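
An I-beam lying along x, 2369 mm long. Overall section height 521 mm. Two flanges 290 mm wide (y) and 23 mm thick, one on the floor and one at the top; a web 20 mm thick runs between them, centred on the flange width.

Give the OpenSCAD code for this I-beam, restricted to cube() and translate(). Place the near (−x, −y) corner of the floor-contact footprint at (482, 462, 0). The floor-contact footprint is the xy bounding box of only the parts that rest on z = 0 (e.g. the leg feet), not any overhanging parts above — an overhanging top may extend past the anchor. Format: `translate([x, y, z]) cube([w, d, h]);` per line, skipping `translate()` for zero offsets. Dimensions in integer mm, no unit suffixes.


translate([482, 462, 0]) cube([2369, 290, 23]);
translate([482, 597, 23]) cube([2369, 20, 475]);
translate([482, 462, 498]) cube([2369, 290, 23]);


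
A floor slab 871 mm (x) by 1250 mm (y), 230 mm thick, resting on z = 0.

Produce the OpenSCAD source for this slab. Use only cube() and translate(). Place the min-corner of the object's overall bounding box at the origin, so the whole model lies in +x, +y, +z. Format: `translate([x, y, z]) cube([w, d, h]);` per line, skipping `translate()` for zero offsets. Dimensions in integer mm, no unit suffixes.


cube([871, 1250, 230]);


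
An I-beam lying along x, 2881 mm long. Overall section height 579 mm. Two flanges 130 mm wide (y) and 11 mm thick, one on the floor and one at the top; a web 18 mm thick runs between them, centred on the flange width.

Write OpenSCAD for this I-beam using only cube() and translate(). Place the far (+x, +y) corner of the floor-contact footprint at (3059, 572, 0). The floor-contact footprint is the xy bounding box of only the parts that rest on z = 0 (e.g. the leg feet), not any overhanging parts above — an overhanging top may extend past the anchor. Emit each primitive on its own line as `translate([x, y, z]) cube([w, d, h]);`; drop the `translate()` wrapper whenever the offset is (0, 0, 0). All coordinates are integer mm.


translate([178, 442, 0]) cube([2881, 130, 11]);
translate([178, 498, 11]) cube([2881, 18, 557]);
translate([178, 442, 568]) cube([2881, 130, 11]);


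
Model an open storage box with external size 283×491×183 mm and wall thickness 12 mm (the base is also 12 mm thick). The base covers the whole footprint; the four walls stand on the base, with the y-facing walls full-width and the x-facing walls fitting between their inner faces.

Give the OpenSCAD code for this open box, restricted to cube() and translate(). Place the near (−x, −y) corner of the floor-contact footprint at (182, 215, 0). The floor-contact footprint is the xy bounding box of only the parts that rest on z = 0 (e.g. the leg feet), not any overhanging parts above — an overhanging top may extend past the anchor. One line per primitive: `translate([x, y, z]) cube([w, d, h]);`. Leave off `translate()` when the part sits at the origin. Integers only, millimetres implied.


translate([182, 215, 0]) cube([283, 491, 12]);
translate([182, 215, 12]) cube([283, 12, 171]);
translate([182, 694, 12]) cube([283, 12, 171]);
translate([182, 227, 12]) cube([12, 467, 171]);
translate([453, 227, 12]) cube([12, 467, 171]);


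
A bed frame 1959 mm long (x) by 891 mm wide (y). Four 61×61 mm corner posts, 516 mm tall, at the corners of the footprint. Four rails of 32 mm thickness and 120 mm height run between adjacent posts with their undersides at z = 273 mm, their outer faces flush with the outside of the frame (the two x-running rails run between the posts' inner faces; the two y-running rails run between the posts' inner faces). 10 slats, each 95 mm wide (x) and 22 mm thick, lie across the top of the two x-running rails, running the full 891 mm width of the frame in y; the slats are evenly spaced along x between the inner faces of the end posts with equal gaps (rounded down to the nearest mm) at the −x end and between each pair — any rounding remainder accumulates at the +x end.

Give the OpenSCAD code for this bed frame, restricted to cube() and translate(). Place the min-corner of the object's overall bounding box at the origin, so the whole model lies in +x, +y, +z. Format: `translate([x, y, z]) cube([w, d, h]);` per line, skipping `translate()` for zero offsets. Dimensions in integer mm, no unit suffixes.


cube([61, 61, 516]);
translate([0, 830, 0]) cube([61, 61, 516]);
translate([1898, 0, 0]) cube([61, 61, 516]);
translate([1898, 830, 0]) cube([61, 61, 516]);
translate([61, 0, 273]) cube([1837, 32, 120]);
translate([61, 859, 273]) cube([1837, 32, 120]);
translate([0, 61, 273]) cube([32, 769, 120]);
translate([1927, 61, 273]) cube([32, 769, 120]);
translate([141, 0, 393]) cube([95, 891, 22]);
translate([316, 0, 393]) cube([95, 891, 22]);
translate([491, 0, 393]) cube([95, 891, 22]);
translate([666, 0, 393]) cube([95, 891, 22]);
translate([841, 0, 393]) cube([95, 891, 22]);
translate([1016, 0, 393]) cube([95, 891, 22]);
translate([1191, 0, 393]) cube([95, 891, 22]);
translate([1366, 0, 393]) cube([95, 891, 22]);
translate([1541, 0, 393]) cube([95, 891, 22]);
translate([1716, 0, 393]) cube([95, 891, 22]);


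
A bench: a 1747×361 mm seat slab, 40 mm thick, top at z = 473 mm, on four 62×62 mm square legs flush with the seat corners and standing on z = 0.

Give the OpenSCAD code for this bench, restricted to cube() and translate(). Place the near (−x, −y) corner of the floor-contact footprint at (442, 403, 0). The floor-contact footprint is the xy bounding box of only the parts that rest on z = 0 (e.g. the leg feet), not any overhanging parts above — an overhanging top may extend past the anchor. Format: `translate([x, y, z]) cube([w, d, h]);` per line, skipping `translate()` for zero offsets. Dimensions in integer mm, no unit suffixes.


translate([442, 403, 433]) cube([1747, 361, 40]);
translate([442, 403, 0]) cube([62, 62, 433]);
translate([442, 702, 0]) cube([62, 62, 433]);
translate([2127, 403, 0]) cube([62, 62, 433]);
translate([2127, 702, 0]) cube([62, 62, 433]);


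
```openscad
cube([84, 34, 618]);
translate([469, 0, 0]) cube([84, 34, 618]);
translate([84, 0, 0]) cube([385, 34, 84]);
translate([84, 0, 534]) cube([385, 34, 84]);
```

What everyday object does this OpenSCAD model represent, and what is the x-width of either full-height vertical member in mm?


A picture frame. The border width is 84 mm.

Four thin pieces enclosing a rectangular opening — a picture frame. The two full-height stiles are 618 mm tall; the top rail sits at z = 534 and is 84 mm tall, so the border above the opening is 618 − 534 = 84 mm, matching the stile x-width.


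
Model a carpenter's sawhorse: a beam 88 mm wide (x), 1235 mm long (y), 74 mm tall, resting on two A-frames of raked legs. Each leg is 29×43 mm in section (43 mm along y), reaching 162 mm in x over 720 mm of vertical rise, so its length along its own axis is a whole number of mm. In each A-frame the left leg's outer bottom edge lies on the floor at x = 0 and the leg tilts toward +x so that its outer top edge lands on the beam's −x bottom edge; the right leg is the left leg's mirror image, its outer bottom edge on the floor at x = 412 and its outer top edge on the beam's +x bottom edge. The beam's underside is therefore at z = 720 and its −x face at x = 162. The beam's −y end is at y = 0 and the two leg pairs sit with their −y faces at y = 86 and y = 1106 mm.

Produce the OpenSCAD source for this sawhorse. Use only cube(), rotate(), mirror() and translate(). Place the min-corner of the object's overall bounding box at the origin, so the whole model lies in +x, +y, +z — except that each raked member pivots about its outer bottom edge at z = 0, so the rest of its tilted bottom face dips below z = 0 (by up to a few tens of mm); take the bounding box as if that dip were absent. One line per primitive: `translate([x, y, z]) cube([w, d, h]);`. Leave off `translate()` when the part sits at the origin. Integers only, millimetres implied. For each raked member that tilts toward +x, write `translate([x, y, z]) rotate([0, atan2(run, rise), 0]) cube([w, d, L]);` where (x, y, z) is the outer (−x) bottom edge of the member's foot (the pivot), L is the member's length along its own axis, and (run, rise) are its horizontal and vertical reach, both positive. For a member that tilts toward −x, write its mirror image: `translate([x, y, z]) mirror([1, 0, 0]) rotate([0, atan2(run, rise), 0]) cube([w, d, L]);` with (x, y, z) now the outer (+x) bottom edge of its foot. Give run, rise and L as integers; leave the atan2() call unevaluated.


translate([162, 0, 720]) cube([88, 1235, 74]);
translate([0, 86, 0]) rotate([0, atan2(162, 720), 0]) cube([29, 43, 738]);
translate([412, 86, 0]) mirror([1, 0, 0]) rotate([0, atan2(162, 720), 0]) cube([29, 43, 738]);
translate([0, 1106, 0]) rotate([0, atan2(162, 720), 0]) cube([29, 43, 738]);
translate([412, 1106, 0]) mirror([1, 0, 0]) rotate([0, atan2(162, 720), 0]) cube([29, 43, 738]);


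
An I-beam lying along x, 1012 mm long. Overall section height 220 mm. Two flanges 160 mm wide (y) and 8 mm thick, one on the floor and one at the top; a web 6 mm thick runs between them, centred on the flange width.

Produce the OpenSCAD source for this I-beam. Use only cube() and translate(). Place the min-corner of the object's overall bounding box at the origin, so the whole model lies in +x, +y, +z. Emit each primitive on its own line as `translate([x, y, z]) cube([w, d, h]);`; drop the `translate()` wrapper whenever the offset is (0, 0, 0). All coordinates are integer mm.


cube([1012, 160, 8]);
translate([0, 77, 8]) cube([1012, 6, 204]);
translate([0, 0, 212]) cube([1012, 160, 8]);


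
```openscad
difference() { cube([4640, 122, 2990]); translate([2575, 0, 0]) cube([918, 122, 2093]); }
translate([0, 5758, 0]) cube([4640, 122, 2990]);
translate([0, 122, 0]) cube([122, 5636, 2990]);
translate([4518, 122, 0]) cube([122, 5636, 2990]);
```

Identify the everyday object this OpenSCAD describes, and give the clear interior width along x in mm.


A single room. The interior width is 4396 mm.

Four walls enclosing a rectangle with a door in the front wall — a room. Outside width 4640 minus two 122 mm walls gives 4396 mm.


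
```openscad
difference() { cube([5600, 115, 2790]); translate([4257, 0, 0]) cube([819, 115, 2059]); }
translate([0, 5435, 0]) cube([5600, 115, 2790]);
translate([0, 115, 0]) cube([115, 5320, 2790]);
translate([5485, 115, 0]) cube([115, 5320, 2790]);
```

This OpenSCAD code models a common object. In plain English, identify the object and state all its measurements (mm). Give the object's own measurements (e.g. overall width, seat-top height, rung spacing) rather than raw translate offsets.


A single room: four walls, each 2790 mm tall and 115 mm thick, enclosing an outside footprint 5600×5550 mm (x × y), no floor or roof. The front and back walls (−y and +y sides) run the full x-width; the side walls fit between their inner faces. A door opening 819 mm wide and 2059 mm tall is cut through the front wall from the floor up, its −x edge 4257 mm from the wall's −x end.


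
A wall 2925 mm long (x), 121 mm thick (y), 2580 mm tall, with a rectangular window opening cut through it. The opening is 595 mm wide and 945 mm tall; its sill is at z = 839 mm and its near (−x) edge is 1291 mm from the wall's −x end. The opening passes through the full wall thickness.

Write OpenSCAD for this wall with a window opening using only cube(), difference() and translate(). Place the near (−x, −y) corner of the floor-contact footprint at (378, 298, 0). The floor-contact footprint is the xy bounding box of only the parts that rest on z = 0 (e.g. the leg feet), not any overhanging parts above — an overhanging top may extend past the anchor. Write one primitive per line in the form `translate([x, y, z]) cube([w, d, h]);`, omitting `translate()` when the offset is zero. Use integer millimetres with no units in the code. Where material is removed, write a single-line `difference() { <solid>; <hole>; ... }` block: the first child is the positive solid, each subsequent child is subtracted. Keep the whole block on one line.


difference() { translate([378, 298, 0]) cube([2925, 121, 2580]); translate([1669, 298, 839]) cube([595, 121, 945]); }


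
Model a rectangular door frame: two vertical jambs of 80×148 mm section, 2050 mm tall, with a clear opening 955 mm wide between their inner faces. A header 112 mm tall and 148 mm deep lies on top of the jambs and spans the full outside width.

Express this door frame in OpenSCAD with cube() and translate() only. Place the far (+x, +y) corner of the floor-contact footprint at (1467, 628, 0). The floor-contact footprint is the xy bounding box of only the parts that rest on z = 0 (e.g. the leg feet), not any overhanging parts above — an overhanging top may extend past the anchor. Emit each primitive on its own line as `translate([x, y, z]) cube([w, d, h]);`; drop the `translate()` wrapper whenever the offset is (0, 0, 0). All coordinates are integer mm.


translate([352, 480, 0]) cube([80, 148, 2050]);
translate([1387, 480, 0]) cube([80, 148, 2050]);
translate([352, 480, 2050]) cube([1115, 148, 112]);


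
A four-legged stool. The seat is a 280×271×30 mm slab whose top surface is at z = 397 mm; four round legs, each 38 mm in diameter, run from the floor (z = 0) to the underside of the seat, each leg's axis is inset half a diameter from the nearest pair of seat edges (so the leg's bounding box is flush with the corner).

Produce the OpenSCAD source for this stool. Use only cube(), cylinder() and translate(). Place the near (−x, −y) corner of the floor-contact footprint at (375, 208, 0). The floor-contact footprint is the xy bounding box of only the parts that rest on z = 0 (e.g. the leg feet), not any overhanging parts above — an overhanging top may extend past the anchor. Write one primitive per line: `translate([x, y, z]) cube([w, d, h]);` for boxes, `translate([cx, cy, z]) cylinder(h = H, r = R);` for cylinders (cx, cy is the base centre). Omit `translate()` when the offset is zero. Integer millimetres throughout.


// leg_h = 397 - 30 = 367
translate([375, 208, 367]) cube([280, 271, 30]);
translate([394, 227, 0]) cylinder(h = 367, r = 19);
translate([636, 227, 0]) cylinder(h = 367, r = 19);
translate([394, 460, 0]) cylinder(h = 367, r = 19);
translate([636, 460, 0]) cylinder(h = 367, r = 19);


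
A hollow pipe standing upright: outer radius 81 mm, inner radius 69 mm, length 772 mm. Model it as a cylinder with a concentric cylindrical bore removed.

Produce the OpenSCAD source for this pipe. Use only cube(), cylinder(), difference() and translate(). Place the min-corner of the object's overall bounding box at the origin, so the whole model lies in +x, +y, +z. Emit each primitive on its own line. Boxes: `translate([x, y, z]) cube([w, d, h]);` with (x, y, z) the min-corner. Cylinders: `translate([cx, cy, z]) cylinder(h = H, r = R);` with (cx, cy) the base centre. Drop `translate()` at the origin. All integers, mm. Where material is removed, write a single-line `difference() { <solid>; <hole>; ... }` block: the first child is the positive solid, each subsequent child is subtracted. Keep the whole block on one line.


difference() { translate([81, 81, 0]) cylinder(h = 772, r = 81); translate([81, 81, 0]) cylinder(h = 772, r = 69); }


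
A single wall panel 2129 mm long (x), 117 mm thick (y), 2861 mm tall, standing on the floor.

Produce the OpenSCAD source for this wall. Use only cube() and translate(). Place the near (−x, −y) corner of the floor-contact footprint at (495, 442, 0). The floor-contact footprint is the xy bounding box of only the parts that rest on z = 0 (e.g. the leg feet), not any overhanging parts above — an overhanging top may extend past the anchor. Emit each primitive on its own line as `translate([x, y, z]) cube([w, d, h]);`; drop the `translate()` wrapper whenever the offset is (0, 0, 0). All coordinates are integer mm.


translate([495, 442, 0]) cube([2129, 117, 2861]);


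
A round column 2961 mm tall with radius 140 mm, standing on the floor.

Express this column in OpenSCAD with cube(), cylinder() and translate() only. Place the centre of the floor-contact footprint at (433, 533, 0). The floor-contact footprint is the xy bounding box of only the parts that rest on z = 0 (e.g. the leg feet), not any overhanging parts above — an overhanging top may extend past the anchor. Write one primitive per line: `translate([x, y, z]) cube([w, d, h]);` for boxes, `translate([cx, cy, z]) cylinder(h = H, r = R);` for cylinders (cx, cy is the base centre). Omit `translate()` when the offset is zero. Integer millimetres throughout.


translate([433, 533, 0]) cylinder(h = 2961, r = 140);


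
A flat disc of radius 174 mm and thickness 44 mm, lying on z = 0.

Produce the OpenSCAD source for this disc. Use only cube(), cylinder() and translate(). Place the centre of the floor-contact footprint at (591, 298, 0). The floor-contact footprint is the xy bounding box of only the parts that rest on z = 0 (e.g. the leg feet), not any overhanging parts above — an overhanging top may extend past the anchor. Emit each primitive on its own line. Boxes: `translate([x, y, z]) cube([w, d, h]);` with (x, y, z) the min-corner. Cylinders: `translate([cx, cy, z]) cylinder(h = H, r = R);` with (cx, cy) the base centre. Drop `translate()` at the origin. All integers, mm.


translate([591, 298, 0]) cylinder(h = 44, r = 174);


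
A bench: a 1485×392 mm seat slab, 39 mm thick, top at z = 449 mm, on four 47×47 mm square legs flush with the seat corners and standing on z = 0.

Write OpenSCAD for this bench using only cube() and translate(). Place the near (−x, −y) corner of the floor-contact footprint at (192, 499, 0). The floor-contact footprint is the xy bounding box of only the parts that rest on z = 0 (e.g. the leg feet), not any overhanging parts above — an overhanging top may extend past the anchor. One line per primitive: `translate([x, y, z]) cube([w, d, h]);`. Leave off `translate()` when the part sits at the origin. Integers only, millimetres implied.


translate([192, 499, 410]) cube([1485, 392, 39]);
translate([192, 499, 0]) cube([47, 47, 410]);
translate([192, 844, 0]) cube([47, 47, 410]);
translate([1630, 499, 0]) cube([47, 47, 410]);
translate([1630, 844, 0]) cube([47, 47, 410]);


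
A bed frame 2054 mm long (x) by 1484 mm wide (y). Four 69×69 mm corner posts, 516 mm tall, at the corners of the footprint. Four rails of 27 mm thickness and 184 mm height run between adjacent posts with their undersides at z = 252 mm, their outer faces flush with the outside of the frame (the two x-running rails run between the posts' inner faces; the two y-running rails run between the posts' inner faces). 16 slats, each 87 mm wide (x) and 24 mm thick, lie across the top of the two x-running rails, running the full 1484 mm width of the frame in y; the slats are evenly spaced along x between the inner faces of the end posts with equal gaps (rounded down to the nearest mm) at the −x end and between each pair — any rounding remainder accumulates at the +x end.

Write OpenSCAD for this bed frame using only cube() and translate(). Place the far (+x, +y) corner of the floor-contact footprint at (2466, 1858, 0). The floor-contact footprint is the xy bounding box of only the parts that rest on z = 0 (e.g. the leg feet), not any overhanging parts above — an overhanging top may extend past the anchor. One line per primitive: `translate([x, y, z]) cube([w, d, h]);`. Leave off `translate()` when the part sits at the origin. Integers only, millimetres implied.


translate([412, 374, 0]) cube([69, 69, 516]);
translate([412, 1789, 0]) cube([69, 69, 516]);
translate([2397, 374, 0]) cube([69, 69, 516]);
translate([2397, 1789, 0]) cube([69, 69, 516]);
translate([481, 374, 252]) cube([1916, 27, 184]);
translate([481, 1831, 252]) cube([1916, 27, 184]);
translate([412, 443, 252]) cube([27, 1346, 184]);
translate([2439, 443, 252]) cube([27, 1346, 184]);
translate([511, 374, 436]) cube([87, 1484, 24]);
translate([628, 374, 436]) cube([87, 1484, 24]);
translate([745, 374, 436]) cube([87, 1484, 24]);
translate([862, 374, 436]) cube([87, 1484, 24]);
translate([979, 374, 436]) cube([87, 1484, 24]);
translate([1096, 374, 436]) cube([87, 1484, 24]);
translate([1213, 374, 436]) cube([87, 1484, 24]);
translate([1330, 374, 436]) cube([87, 1484, 24]);
translate([1447, 374, 436]) cube([87, 1484, 24]);
translate([1564, 374, 436]) cube([87, 1484, 24]);
translate([1681, 374, 436]) cube([87, 1484, 24]);
translate([1798, 374, 436]) cube([87, 1484, 24]);
translate([1915, 374, 436]) cube([87, 1484, 24]);
translate([2032, 374, 436]) cube([87, 1484, 24]);
translate([2149, 374, 436]) cube([87, 1484, 24]);
translate([2266, 374, 436]) cube([87, 1484, 24]);


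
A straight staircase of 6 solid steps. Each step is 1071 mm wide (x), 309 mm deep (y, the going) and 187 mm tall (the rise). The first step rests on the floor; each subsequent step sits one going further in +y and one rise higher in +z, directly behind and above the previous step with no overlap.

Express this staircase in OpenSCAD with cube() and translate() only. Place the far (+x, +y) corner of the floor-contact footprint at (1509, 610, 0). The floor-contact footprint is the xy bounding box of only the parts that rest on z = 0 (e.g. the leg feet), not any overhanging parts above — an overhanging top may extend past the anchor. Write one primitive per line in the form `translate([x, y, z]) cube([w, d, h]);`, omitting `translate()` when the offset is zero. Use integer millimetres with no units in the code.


translate([438, 301, 0]) cube([1071, 309, 187]);
translate([438, 610, 187]) cube([1071, 309, 187]);
translate([438, 919, 374]) cube([1071, 309, 187]);
translate([438, 1228, 561]) cube([1071, 309, 187]);
translate([438, 1537, 748]) cube([1071, 309, 187]);
translate([438, 1846, 935]) cube([1071, 309, 187]);


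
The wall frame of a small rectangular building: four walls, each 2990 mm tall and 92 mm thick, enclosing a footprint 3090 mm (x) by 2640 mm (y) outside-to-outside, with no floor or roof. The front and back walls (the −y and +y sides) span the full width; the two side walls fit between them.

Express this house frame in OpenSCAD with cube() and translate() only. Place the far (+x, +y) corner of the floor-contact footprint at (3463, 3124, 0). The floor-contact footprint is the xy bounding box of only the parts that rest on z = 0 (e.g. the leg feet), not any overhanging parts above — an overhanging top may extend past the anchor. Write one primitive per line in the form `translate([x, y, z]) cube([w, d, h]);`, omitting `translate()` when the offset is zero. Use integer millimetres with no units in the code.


translate([373, 484, 0]) cube([3090, 92, 2990]);
translate([373, 3032, 0]) cube([3090, 92, 2990]);
translate([373, 576, 0]) cube([92, 2456, 2990]);
translate([3371, 576, 0]) cube([92, 2456, 2990]);


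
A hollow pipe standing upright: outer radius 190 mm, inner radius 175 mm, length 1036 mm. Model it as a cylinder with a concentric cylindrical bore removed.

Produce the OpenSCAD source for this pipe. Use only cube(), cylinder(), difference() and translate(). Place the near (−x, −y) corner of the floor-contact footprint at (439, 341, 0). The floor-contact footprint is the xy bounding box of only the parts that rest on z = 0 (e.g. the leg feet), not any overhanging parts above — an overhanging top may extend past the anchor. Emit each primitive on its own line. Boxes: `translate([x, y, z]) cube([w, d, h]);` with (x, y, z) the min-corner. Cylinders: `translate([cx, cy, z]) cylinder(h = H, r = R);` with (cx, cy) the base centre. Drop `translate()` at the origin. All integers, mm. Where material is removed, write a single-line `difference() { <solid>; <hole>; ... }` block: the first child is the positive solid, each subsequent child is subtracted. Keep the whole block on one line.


difference() { translate([629, 531, 0]) cylinder(h = 1036, r = 190); translate([629, 531, 0]) cylinder(h = 1036, r = 175); }


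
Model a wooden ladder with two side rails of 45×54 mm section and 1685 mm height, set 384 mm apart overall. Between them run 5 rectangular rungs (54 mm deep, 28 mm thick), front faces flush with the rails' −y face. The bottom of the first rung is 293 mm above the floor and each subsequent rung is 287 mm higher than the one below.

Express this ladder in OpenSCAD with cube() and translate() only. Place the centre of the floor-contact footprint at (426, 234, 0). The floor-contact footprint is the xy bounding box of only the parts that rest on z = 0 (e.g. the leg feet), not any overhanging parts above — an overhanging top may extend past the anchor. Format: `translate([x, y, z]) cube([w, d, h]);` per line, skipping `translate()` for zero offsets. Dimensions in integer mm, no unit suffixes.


translate([234, 207, 0]) cube([45, 54, 1685]);
translate([573, 207, 0]) cube([45, 54, 1685]);
translate([279, 207, 293]) cube([294, 54, 28]);
translate([279, 207, 580]) cube([294, 54, 28]);
translate([279, 207, 867]) cube([294, 54, 28]);
translate([279, 207, 1154]) cube([294, 54, 28]);
translate([279, 207, 1441]) cube([294, 54, 28]);


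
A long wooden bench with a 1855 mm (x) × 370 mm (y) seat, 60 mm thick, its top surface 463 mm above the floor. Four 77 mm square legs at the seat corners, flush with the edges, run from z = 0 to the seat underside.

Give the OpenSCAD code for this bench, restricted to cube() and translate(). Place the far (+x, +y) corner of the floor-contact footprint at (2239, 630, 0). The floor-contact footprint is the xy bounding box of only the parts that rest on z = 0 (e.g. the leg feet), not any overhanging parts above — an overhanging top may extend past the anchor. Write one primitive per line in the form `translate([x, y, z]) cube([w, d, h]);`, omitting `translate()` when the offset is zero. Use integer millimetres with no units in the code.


// leg_h = 463 − 60 = 403
translate([384, 260, 403]) cube([1855, 370, 60]);
translate([384, 260, 0]) cube([77, 77, 403]);
translate([384, 553, 0]) cube([77, 77, 403]);
translate([2162, 260, 0]) cube([77, 77, 403]);
translate([2162, 553, 0]) cube([77, 77, 403]);


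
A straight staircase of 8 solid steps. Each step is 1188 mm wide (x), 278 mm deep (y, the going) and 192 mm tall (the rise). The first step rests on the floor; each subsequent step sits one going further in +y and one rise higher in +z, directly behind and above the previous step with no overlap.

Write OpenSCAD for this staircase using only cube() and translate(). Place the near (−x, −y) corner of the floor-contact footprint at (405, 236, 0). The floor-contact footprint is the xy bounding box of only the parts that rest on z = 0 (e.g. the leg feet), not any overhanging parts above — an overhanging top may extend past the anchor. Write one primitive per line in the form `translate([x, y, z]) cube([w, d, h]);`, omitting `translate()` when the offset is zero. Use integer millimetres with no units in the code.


translate([405, 236, 0]) cube([1188, 278, 192]);
translate([405, 514, 192]) cube([1188, 278, 192]);
translate([405, 792, 384]) cube([1188, 278, 192]);
translate([405, 1070, 576]) cube([1188, 278, 192]);
translate([405, 1348, 768]) cube([1188, 278, 192]);
translate([405, 1626, 960]) cube([1188, 278, 192]);
translate([405, 1904, 1152]) cube([1188, 278, 192]);
translate([405, 2182, 1344]) cube([1188, 278, 192]);


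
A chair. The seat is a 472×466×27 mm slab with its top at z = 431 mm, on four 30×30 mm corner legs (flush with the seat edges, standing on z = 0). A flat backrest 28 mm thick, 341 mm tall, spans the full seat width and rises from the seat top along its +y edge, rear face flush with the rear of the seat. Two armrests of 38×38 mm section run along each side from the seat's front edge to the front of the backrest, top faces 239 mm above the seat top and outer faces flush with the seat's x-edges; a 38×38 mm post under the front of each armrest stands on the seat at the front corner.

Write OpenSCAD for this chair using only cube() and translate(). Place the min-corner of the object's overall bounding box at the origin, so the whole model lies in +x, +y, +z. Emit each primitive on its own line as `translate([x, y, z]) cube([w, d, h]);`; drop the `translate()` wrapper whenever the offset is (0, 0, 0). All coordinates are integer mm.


translate([0, 0, 404]) cube([472, 466, 27]);
cube([30, 30, 404]);
translate([442, 0, 0]) cube([30, 30, 404]);
translate([0, 436, 0]) cube([30, 30, 404]);
translate([442, 436, 0]) cube([30, 30, 404]);
translate([0, 438, 431]) cube([472, 28, 341]);
translate([0, 0, 632]) cube([38, 438, 38]);
translate([434, 0, 632]) cube([38, 438, 38]);
translate([0, 0, 431]) cube([38, 38, 201]);
translate([434, 0, 431]) cube([38, 38, 201]);


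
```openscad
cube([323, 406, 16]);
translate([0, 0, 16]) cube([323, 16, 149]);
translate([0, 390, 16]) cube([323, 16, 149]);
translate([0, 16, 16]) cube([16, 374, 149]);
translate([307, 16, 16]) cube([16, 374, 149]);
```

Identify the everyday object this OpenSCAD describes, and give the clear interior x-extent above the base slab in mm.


An open box. The internal width is 291 mm.

A 323×406 base slab with four walls standing on it — an open box. The base is 323 mm wide and the walls are 16 mm thick, so the internal width is 323 − 2 × 16 = 291 mm.


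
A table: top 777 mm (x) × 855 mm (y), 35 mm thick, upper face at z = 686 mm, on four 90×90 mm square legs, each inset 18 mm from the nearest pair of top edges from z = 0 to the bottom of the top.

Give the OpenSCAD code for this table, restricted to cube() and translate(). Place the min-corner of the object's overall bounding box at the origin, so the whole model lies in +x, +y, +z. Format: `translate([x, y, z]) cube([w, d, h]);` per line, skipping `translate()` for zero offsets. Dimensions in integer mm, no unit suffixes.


translate([0, 0, 651]) cube([777, 855, 35]);
translate([18, 18, 0]) cube([90, 90, 651]);
translate([669, 18, 0]) cube([90, 90, 651]);
translate([18, 747, 0]) cube([90, 90, 651]);
translate([669, 747, 0]) cube([90, 90, 651]);


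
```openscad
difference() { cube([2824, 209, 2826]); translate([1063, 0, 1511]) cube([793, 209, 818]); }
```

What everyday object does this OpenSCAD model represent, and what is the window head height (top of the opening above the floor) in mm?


A wall with a window opening. The window head height is 2329 mm.

A wall with a rectangular opening subtracted — a window. Sill at z = 1511, opening 818 mm tall, so the head is at 1511 + 818 = 2329 mm.


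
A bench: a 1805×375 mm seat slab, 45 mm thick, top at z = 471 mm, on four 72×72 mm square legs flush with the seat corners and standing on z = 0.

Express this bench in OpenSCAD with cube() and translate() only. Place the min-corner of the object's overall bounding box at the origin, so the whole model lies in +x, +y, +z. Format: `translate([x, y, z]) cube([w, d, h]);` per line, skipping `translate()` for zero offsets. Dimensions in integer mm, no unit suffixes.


translate([0, 0, 426]) cube([1805, 375, 45]);
cube([72, 72, 426]);
translate([0, 303, 0]) cube([72, 72, 426]);
translate([1733, 0, 0]) cube([72, 72, 426]);
translate([1733, 303, 0]) cube([72, 72, 426]);


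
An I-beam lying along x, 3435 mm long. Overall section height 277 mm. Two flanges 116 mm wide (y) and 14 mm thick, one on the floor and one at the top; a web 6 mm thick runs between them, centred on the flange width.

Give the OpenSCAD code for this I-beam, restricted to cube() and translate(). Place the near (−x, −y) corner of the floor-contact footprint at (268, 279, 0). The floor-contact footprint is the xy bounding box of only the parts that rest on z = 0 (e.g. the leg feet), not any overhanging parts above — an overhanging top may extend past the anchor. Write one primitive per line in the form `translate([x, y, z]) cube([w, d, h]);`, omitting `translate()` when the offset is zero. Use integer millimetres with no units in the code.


translate([268, 279, 0]) cube([3435, 116, 14]);
translate([268, 334, 14]) cube([3435, 6, 249]);
translate([268, 279, 263]) cube([3435, 116, 14]);


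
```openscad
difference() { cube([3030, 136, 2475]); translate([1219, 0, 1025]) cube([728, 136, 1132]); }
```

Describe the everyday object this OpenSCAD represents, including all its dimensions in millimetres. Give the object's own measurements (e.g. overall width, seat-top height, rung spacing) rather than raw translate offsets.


A wall 3030 mm long (x), 136 mm thick (y), 2475 mm tall, with a rectangular window opening cut through it. The opening is 728 mm wide and 1132 mm tall; its sill is at z = 1025 mm and its near (−x) edge is 1219 mm from the wall's −x end. The opening passes through the full wall thickness.


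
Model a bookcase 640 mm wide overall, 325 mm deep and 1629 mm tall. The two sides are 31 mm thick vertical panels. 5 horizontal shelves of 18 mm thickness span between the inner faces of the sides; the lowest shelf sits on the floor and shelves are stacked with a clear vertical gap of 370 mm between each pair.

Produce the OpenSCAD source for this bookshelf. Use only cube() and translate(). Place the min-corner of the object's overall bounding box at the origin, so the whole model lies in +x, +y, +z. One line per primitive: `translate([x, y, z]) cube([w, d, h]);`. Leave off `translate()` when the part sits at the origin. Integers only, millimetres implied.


cube([31, 325, 1629]);
translate([609, 0, 0]) cube([31, 325, 1629]);
translate([31, 0, 0]) cube([578, 325, 18]);
translate([31, 0, 388]) cube([578, 325, 18]);
translate([31, 0, 776]) cube([578, 325, 18]);
translate([31, 0, 1164]) cube([578, 325, 18]);
translate([31, 0, 1552]) cube([578, 325, 18]);


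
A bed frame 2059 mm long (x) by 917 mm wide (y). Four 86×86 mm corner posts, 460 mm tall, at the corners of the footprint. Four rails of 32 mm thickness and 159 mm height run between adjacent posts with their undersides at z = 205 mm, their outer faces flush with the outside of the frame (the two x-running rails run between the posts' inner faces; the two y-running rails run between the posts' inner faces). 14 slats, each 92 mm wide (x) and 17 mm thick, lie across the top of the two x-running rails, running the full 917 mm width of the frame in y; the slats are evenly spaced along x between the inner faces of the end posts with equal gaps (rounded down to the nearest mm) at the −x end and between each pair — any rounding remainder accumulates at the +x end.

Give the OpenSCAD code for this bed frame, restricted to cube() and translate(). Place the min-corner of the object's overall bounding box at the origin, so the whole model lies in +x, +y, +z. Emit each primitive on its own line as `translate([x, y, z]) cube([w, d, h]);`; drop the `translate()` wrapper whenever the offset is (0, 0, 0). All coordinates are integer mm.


cube([86, 86, 460]);
translate([0, 831, 0]) cube([86, 86, 460]);
translate([1973, 0, 0]) cube([86, 86, 460]);
translate([1973, 831, 0]) cube([86, 86, 460]);
translate([86, 0, 205]) cube([1887, 32, 159]);
translate([86, 885, 205]) cube([1887, 32, 159]);
translate([0, 86, 205]) cube([32, 745, 159]);
translate([2027, 86, 205]) cube([32, 745, 159]);
translate([125, 0, 364]) cube([92, 917, 17]);
translate([256, 0, 364]) cube([92, 917, 17]);
translate([387, 0, 364]) cube([92, 917, 17]);
translate([518, 0, 364]) cube([92, 917, 17]);
translate([649, 0, 364]) cube([92, 917, 17]);
translate([780, 0, 364]) cube([92, 917, 17]);
translate([911, 0, 364]) cube([92, 917, 17]);
translate([1042, 0, 364]) cube([92, 917, 17]);
translate([1173, 0, 364]) cube([92, 917, 17]);
translate([1304, 0, 364]) cube([92, 917, 17]);
translate([1435, 0, 364]) cube([92, 917, 17]);
translate([1566, 0, 364]) cube([92, 917, 17]);
translate([1697, 0, 364]) cube([92, 917, 17]);
translate([1828, 0, 364]) cube([92, 917, 17]);


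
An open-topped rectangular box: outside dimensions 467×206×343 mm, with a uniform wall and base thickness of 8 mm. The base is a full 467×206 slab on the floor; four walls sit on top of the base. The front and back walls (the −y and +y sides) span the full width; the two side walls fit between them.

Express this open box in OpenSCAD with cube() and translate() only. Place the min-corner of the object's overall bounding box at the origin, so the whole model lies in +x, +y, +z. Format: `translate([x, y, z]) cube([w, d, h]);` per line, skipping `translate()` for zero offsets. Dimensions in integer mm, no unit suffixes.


cube([467, 206, 8]);
translate([0, 0, 8]) cube([467, 8, 335]);
translate([0, 198, 8]) cube([467, 8, 335]);
translate([0, 8, 8]) cube([8, 190, 335]);
translate([459, 8, 8]) cube([8, 190, 335]);


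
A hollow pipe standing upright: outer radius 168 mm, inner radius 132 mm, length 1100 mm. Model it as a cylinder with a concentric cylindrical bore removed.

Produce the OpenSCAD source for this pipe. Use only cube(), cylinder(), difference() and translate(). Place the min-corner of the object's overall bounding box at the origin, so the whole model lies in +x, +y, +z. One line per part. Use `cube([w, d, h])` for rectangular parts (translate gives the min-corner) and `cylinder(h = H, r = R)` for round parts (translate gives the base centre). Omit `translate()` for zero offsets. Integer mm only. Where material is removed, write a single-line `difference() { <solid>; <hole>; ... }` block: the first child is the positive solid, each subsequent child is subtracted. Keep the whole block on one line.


difference() { translate([168, 168, 0]) cylinder(h = 1100, r = 168); translate([168, 168, 0]) cylinder(h = 1100, r = 132); }


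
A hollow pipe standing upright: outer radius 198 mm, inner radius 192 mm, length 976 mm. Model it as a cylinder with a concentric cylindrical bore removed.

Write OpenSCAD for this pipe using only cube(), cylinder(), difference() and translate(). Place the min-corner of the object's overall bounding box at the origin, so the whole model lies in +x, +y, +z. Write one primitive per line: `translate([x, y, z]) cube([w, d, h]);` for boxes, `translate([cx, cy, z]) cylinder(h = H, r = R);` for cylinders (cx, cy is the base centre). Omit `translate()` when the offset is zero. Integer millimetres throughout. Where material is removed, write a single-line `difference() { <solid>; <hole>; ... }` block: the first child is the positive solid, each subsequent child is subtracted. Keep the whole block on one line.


difference() { translate([198, 198, 0]) cylinder(h = 976, r = 198); translate([198, 198, 0]) cylinder(h = 976, r = 192); }


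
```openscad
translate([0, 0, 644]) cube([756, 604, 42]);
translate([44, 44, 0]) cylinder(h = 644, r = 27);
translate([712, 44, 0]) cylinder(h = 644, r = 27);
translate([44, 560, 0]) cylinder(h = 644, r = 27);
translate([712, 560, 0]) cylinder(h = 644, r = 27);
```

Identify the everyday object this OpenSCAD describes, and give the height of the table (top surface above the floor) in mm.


A table. The table height is 686 mm.

A 756×604×42 slab sits at z = 644 on four Ø54 mm round legs — a table. The top surface is at 644 + 42 = 686 mm.


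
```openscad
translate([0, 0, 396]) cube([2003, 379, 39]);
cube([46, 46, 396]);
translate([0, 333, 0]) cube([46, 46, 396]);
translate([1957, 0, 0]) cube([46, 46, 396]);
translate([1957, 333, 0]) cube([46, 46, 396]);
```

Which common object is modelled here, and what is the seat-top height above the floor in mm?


A bench. The seat-top height is 435 mm.

A long slab on four corner posts — a bench. The slab sits at z = 396 with thickness 39, so the top is 396 + 39 = 435 mm.


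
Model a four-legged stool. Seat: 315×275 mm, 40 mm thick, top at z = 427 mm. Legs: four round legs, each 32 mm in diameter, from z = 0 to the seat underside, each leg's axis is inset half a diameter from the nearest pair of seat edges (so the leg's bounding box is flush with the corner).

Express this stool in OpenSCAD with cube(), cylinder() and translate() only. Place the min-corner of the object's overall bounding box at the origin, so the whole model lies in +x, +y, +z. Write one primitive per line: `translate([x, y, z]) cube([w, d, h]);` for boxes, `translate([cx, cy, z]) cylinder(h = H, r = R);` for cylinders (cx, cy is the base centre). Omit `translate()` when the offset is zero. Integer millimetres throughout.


translate([0, 0, 387]) cube([315, 275, 40]);
translate([16, 16, 0]) cylinder(h = 387, r = 16);
translate([299, 16, 0]) cylinder(h = 387, r = 16);
translate([16, 259, 0]) cylinder(h = 387, r = 16);
translate([299, 259, 0]) cylinder(h = 387, r = 16);
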